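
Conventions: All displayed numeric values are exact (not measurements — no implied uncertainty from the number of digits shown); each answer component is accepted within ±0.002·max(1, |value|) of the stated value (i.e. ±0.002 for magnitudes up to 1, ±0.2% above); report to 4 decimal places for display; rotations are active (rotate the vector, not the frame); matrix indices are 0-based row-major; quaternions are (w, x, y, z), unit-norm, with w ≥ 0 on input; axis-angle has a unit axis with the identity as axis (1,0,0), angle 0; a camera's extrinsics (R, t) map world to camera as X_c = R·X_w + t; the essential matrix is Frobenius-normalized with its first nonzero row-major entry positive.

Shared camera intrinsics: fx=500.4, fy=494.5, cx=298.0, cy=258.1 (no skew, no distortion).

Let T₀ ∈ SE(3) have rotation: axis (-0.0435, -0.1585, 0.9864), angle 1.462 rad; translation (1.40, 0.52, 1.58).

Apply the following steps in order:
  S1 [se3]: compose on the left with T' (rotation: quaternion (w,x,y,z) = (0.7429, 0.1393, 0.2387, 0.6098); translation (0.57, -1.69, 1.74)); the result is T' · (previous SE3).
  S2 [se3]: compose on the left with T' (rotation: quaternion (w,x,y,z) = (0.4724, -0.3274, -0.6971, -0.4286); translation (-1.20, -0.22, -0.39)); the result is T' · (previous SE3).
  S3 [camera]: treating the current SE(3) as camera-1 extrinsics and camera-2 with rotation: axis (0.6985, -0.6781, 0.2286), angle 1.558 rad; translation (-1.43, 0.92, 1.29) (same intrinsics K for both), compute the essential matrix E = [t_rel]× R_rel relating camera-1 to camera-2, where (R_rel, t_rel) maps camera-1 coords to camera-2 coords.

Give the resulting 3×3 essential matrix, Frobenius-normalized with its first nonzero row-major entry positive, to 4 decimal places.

matrix = [0.1096 -0.2507 0.6275; -0.0147 0.0705 -0.1624; 0.6528 0.2715 -0.0015]

after S1 (compose_se3): R=[-0.7500 -0.3445 0.5646; 0.3320 -0.9344 -0.1292; 0.5721 0.0905 0.8152], t=(1.1616, -0.0826, 3.0790)
after S2 (compose_se3): R=[0.3242 -0.7222 -0.6110; 0.6190 -0.3264 0.7143; -0.7153 -0.6098 0.3413], t=(-2.8290, 2.5976, 0.1037)
after S3 (essential): [0.1096 -0.2507 0.6275; -0.0147 0.0705 -0.1624; 0.6528 0.2715 -0.0015]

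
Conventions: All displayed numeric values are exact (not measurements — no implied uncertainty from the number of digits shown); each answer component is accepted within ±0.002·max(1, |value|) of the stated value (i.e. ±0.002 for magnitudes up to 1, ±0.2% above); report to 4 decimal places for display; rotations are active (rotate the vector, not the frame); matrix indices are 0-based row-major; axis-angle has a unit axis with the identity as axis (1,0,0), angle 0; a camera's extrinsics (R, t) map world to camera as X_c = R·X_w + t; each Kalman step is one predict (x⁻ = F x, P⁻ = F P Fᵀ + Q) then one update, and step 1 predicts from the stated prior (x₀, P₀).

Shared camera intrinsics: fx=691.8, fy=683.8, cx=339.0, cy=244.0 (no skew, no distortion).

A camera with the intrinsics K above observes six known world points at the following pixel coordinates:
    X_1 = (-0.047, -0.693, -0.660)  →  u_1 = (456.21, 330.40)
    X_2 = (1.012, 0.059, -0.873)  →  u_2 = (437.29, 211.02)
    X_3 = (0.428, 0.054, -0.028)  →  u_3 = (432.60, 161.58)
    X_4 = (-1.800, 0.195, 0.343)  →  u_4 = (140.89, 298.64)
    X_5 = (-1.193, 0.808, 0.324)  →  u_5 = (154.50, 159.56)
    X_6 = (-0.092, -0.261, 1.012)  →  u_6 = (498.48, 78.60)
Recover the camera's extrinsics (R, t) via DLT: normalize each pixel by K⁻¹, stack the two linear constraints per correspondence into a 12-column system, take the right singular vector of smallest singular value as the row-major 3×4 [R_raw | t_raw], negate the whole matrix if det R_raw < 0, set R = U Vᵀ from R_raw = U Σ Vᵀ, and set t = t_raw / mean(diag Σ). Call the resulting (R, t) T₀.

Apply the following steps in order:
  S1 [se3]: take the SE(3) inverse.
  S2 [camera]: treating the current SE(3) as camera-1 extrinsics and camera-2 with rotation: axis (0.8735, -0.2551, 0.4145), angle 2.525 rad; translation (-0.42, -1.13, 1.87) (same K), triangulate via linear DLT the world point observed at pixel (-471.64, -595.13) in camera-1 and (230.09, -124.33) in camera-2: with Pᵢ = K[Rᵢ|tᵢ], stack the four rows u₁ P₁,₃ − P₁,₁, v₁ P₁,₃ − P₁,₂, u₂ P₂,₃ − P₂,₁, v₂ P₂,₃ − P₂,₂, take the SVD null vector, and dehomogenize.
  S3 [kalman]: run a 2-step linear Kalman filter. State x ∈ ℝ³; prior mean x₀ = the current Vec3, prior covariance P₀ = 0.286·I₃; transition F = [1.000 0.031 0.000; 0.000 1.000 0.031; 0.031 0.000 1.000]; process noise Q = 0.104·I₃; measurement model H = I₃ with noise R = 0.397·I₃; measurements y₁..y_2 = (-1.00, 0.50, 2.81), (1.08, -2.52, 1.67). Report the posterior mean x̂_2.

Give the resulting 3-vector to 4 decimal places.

result = (0.6138, -0.5702, 1.3916)

source (pnp_recover): camera pose = R=[0.6115 -0.7604 0.2188; -0.4832 -0.5779 -0.6577; 0.6266 0.2965 -0.7208], t=(0.3800, -0.3100, 4.0903)
after S1 (invert_se3): R=[0.6115 -0.4832 0.6266; -0.7604 -0.5779 0.2965; 0.2188 -0.6577 -0.7208], t=(-2.9451, -1.1029, 2.6610)
after S2 (triangulate): (1.4511, 1.2093, -0.3844)
after S3 (kf_track): (0.6138, -0.5702, 1.3916)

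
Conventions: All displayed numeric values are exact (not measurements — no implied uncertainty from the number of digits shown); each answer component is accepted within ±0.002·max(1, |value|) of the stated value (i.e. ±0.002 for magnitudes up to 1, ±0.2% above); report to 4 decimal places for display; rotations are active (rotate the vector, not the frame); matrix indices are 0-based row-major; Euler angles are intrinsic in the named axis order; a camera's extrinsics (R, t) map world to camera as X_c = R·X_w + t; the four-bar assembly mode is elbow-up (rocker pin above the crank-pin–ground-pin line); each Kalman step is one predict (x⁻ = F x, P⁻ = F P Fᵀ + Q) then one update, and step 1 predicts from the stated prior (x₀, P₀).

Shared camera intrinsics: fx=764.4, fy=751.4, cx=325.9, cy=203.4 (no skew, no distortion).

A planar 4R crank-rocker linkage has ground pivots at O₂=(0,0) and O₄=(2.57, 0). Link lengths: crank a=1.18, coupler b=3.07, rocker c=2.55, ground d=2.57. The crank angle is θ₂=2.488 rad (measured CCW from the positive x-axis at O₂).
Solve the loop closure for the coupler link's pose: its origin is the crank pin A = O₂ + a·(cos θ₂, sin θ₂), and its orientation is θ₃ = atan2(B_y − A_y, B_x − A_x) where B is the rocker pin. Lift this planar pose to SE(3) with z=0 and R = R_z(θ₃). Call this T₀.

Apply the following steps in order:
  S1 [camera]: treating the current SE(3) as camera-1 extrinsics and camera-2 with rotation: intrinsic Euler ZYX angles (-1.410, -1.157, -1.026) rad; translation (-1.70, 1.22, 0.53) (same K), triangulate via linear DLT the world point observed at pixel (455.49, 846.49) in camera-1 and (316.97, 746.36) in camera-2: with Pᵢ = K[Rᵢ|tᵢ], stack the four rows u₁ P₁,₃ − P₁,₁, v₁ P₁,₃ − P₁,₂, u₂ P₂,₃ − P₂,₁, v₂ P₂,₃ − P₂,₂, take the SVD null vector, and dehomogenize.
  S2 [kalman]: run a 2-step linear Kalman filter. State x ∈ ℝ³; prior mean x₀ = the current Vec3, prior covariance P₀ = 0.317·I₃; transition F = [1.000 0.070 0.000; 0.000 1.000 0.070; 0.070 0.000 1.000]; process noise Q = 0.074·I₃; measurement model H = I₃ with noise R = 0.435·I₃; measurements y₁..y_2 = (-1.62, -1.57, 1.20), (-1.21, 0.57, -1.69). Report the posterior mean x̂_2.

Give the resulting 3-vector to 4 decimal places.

source (fourbar_fk): coupler pose = R=[0.8414 -0.5405 0.0000; 0.5405 0.8414 0.0000; 0.0000 0.0000 1.0000], t=(-0.9368, 0.7175, 0.0000)
after S1 (triangulate): (1.5802, 0.1151, 1.9494)
after S2 (kf_track): (-0.5205, -0.1913, 0.2999)

result = (-0.5205, -0.1913, 0.2999)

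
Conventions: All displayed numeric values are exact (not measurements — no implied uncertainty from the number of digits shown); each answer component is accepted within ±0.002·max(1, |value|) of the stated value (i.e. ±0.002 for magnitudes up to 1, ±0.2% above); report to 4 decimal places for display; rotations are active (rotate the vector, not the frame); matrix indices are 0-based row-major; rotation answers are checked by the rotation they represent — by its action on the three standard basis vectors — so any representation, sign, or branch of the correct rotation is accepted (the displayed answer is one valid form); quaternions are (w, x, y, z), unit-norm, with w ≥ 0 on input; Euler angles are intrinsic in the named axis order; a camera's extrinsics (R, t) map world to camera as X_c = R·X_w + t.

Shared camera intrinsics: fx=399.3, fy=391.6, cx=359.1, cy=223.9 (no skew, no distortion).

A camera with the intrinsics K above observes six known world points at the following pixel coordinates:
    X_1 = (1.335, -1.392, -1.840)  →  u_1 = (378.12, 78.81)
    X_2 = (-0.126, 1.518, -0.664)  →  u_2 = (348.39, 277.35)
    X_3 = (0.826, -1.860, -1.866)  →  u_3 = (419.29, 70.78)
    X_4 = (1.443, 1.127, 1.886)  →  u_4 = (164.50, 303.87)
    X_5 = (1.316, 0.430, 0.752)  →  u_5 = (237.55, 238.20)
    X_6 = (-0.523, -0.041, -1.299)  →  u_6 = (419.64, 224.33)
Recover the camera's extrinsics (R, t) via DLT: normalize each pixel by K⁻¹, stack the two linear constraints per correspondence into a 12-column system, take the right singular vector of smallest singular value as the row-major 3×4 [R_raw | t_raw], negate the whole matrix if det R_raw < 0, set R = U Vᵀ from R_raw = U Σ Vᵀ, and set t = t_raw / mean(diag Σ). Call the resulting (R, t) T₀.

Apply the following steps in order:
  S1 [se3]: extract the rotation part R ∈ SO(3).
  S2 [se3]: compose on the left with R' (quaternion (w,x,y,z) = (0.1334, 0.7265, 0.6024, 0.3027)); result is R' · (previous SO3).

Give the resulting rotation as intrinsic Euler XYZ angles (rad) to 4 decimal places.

source (pnp_recover): camera pose = R=[-0.7646 -0.3228 -0.5578; -0.6274 0.5711 0.5294; 0.1477 0.7548 -0.6392], t=(-0.1700, 0.3901, 5.6593)
after S1 (rot_of_se3): [-0.7646 -0.3228 -0.5578; -0.6274 0.5711 0.5294; 0.1477 0.7548 -0.6392]
after S2 (compose_so3): [-0.4794 0.8775 -0.0140; -0.5559 -0.3160 -0.7688; -0.6791 -0.3608 0.6393]

rotation (euler_xyz) = (0.8771, -0.0140, -2.0708)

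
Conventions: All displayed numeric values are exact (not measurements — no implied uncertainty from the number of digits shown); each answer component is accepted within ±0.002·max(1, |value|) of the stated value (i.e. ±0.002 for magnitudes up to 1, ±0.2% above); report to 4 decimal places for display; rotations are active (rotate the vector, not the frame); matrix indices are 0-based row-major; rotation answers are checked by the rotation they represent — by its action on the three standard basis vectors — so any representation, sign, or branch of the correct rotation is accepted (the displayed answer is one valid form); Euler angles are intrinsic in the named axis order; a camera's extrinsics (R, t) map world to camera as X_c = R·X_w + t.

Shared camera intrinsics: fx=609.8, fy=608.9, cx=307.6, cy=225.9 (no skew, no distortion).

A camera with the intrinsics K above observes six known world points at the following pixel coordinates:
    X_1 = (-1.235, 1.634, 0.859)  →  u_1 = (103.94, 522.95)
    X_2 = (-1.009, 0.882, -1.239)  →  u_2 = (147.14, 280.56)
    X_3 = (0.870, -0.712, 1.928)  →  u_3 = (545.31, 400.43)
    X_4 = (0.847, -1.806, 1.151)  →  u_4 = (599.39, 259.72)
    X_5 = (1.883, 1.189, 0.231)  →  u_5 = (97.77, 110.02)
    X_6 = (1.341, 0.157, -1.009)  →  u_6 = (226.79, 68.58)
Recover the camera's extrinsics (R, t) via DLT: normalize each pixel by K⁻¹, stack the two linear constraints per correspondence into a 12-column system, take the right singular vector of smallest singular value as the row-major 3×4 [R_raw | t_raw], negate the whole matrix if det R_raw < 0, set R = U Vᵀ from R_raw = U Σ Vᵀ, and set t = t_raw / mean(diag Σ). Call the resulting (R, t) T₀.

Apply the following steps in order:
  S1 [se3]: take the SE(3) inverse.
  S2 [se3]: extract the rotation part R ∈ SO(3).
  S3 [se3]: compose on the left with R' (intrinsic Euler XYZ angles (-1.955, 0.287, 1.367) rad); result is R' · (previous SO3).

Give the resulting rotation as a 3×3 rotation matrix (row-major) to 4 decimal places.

source (pnp_recover): camera pose = R=[0.0973 -0.9221 0.3746; -0.7359 0.1867 0.6508; -0.6700 -0.3390 -0.6604], t=(-0.2100, 0.4400, 4.8300)
after S1 (invert_se3): R=[0.0973 -0.7359 -0.6700; -0.9221 0.1867 -0.3390; 0.3746 0.6508 -0.6604], t=(3.5805, 1.3614, 2.9821)
after S2 (rot_of_se3): [0.0973 -0.7359 -0.6700; -0.9221 0.1867 -0.3390; 0.3746 0.6508 -0.6604]
after S3 (compose_so3): [0.9910 -0.1340 0.0014; 0.1252 0.9217 -0.3671; 0.0479 0.3640 0.9302]

rotation (matrix) = ((0.9910, -0.1340, 0.0014), (0.1252, 0.9217, -0.3671), (0.0479, 0.3640, 0.9302))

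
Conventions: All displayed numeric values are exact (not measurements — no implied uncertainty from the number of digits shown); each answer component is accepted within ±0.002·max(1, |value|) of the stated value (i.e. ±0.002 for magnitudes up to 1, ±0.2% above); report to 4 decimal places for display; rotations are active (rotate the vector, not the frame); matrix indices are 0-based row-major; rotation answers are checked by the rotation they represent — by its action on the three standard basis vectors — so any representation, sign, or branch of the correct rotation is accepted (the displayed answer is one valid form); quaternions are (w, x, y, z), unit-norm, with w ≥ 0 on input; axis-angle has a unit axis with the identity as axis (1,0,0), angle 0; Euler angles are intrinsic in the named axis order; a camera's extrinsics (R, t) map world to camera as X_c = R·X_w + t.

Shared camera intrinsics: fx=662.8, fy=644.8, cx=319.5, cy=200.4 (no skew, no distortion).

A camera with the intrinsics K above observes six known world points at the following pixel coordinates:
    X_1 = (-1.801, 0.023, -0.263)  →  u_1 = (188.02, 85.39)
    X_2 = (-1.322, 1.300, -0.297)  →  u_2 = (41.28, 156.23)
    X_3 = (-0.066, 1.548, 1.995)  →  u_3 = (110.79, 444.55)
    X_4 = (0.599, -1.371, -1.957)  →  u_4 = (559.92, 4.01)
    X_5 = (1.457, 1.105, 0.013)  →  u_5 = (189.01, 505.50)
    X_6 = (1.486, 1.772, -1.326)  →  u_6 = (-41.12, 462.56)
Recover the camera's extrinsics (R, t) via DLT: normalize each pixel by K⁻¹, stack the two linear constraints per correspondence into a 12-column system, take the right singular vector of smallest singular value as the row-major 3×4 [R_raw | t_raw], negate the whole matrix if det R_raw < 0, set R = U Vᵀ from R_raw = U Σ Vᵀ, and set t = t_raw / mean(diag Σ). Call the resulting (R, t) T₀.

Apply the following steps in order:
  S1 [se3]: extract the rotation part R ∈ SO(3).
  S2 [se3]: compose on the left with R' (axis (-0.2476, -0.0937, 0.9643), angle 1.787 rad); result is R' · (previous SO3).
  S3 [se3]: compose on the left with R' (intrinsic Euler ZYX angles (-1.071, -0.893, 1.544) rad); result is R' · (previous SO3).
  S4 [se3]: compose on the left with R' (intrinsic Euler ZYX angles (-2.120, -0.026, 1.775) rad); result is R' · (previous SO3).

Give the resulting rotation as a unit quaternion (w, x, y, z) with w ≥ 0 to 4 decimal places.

rotation (quat) = (0.2710, -0.5490, 0.0730, -0.7873)

source (pnp_recover): camera pose = R=[0.4345 -0.9004 -0.0246; 0.6540 0.2965 0.6960; -0.6193 -0.3185 0.7177], t=(-0.3200, 0.3500, 4.7100)
after S1 (rot_of_se3): [0.4345 -0.9004 -0.0246; 0.6540 0.2965 0.6960; -0.6193 -0.3185 0.7177]
after S2 (compose_so3): [-0.4221 -0.0234 -0.9062; 0.2063 -0.9759 -0.0709; -0.8827 -0.2169 0.4168]
after S3 (compose_so3): [0.5843 0.5267 -0.6174; 0.7827 -0.5667 0.2573; -0.2143 -0.6336 -0.7434]
after S4 (compose_so3): [-0.2503 0.3466 0.9040; -0.5069 -0.8424 0.1826; 0.8248 -0.4126 0.3866]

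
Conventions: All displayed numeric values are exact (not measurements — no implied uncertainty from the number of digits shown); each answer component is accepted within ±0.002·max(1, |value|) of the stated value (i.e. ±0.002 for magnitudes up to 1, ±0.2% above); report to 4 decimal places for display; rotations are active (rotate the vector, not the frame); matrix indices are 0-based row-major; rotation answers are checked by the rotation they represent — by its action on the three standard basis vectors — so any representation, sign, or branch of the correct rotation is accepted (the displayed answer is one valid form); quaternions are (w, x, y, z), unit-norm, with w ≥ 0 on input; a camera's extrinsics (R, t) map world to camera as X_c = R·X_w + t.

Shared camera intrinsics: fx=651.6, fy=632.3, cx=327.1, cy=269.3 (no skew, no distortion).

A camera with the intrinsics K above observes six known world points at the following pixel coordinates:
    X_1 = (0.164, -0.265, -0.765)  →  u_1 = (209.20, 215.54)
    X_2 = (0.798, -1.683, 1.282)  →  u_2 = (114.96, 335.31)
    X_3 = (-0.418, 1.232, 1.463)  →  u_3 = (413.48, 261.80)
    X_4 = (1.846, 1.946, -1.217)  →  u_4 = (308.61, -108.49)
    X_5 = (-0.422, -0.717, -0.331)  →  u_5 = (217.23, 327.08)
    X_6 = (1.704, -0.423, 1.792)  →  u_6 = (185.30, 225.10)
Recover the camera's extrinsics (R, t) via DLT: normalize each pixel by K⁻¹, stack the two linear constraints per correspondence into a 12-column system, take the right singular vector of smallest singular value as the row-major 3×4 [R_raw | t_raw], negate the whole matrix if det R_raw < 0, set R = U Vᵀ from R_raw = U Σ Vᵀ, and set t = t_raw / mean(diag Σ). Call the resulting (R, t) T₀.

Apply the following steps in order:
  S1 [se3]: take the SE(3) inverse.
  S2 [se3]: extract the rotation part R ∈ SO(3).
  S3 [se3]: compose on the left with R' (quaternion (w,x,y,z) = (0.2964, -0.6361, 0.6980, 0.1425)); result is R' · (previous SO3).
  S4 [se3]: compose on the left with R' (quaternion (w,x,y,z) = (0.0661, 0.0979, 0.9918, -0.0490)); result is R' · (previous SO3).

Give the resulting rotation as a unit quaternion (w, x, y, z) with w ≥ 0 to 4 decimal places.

source (pnp_recover): camera pose = R=[-0.5988 0.7950 0.0972; -0.7270 -0.5904 0.3506; 0.3361 0.1392 0.9315], t=(-0.4699, -0.1700, 5.4096)
after S1 (invert_se3): R=[-0.5988 -0.7270 0.3361; 0.7950 -0.5904 0.1392; 0.0972 0.3506 0.9315], t=(-2.2230, -0.4800, -4.9337)
after S2 (rot_of_se3): [-0.5988 -0.7270 0.3361; 0.7950 -0.5904 0.1392; 0.0972 0.3506 0.9315]
after S3 (compose_so3): [-0.7415 0.6666 0.0761; 0.6565 0.6974 0.2874; 0.1385 0.2631 -0.9548]
after S4 (compose_so3): [0.8694 -0.4761 -0.1323; 0.4863 0.7769 0.4000; -0.0876 -0.4121 0.9069]

rotation (quat) = (0.9425, -0.2154, -0.0119, 0.2553)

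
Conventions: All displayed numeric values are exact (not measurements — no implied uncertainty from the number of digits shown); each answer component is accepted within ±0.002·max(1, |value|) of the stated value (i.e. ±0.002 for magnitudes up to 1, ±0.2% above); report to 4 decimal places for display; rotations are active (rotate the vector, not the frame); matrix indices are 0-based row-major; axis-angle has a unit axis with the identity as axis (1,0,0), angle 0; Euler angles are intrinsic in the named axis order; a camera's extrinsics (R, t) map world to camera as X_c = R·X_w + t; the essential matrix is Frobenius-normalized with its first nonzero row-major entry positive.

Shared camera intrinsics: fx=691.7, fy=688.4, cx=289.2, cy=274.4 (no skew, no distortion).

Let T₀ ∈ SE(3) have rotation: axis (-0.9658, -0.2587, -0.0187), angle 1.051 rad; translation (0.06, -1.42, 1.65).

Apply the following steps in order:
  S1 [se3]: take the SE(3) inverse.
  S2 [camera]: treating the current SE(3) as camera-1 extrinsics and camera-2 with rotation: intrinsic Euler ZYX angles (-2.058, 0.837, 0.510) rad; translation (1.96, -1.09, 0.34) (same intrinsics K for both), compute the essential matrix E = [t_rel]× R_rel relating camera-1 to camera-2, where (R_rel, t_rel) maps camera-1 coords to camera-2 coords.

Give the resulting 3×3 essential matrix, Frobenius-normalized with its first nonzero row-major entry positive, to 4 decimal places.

matrix = [0.6398 0.2871 0.0304; -0.2675 0.4448 0.1743; -0.1205 0.4133 0.1490]

after S1 (invert_se3): R=[0.9661 0.1095 0.2336; 0.1420 0.5304 -0.8358; -0.2154 0.8407 0.4969], t=(-0.2879, 2.1237, 0.3869)
after S2 (essential): [0.6398 0.2871 0.0304; -0.2675 0.4448 0.1743; -0.1205 0.4133 0.1490]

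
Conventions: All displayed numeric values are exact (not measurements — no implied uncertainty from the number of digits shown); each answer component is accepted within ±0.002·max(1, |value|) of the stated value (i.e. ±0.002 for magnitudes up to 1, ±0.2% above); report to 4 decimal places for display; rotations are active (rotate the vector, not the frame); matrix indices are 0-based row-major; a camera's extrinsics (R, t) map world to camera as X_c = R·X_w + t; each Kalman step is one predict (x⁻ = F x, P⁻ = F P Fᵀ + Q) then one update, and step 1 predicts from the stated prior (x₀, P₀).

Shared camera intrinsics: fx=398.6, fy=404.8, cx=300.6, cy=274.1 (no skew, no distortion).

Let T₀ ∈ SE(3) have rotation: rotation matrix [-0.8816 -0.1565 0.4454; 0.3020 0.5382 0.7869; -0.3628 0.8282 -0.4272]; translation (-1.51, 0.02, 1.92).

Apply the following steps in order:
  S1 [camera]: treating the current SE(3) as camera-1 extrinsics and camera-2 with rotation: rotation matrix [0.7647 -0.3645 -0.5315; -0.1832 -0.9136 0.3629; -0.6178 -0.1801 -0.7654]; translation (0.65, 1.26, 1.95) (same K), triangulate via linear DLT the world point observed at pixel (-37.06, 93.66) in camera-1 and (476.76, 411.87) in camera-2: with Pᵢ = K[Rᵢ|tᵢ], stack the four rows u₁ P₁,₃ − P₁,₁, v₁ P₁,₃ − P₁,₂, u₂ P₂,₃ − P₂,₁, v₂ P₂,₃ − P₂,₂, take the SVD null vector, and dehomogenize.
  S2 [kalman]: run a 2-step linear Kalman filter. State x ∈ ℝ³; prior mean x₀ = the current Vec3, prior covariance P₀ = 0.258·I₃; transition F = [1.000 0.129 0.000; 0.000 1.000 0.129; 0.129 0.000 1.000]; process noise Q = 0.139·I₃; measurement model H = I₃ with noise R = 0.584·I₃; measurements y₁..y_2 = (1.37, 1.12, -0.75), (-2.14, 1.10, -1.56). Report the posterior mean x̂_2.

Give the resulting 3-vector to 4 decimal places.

after S1 (triangulate): (-0.0649, -0.1729, -1.1901)
after S2 (kf_track): (-0.4844, 0.4499, -1.2008)

result = (-0.4844, 0.4499, -1.2008)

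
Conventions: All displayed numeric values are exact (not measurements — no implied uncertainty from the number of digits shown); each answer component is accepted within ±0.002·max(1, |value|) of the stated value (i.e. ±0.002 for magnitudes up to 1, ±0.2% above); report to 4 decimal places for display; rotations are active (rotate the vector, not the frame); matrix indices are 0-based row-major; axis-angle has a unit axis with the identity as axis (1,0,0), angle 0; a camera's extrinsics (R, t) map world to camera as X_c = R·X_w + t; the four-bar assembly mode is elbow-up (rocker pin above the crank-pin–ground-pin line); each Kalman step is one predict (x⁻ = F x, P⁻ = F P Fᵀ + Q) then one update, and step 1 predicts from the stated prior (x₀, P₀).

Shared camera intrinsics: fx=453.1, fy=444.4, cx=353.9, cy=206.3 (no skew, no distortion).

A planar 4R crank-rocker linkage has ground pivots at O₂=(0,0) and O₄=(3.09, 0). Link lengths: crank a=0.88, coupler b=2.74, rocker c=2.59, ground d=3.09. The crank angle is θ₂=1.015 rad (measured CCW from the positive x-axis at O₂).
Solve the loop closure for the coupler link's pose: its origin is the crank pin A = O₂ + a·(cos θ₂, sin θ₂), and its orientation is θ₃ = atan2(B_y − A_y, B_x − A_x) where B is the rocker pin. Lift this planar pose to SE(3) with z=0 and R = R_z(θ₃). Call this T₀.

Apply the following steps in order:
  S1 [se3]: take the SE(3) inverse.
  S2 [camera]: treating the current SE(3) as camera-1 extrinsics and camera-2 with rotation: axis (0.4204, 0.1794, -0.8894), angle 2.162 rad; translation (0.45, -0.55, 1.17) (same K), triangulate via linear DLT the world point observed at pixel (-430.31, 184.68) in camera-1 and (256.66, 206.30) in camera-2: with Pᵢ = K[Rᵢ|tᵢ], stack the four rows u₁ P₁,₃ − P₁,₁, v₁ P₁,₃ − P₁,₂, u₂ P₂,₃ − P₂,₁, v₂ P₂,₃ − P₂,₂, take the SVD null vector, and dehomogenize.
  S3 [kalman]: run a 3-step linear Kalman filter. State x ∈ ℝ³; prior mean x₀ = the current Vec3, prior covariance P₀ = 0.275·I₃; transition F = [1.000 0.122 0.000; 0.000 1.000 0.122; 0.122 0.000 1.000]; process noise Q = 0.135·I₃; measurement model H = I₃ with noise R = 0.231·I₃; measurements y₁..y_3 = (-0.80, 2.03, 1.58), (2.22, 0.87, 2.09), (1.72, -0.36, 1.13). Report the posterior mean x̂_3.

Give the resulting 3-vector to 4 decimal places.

source (fourbar_fk): coupler pose = R=[0.7589 -0.6512 0.0000; 0.6512 0.7589 0.0000; 0.0000 0.0000 1.0000], t=(0.4643, 0.7475, 0.0000)
after S1 (invert_se3): R=[0.7589 0.6512 0.0000; -0.6512 0.7589 0.0000; 0.0000 0.0000 1.0000], t=(-0.8392, -0.2650, 0.0000)
after S2 (triangulate): (-1.5141, -1.0489, 1.5434)
after S3 (kf_track): (1.3137, 0.4213, 1.4964)

result = (1.3137, 0.4213, 1.4964)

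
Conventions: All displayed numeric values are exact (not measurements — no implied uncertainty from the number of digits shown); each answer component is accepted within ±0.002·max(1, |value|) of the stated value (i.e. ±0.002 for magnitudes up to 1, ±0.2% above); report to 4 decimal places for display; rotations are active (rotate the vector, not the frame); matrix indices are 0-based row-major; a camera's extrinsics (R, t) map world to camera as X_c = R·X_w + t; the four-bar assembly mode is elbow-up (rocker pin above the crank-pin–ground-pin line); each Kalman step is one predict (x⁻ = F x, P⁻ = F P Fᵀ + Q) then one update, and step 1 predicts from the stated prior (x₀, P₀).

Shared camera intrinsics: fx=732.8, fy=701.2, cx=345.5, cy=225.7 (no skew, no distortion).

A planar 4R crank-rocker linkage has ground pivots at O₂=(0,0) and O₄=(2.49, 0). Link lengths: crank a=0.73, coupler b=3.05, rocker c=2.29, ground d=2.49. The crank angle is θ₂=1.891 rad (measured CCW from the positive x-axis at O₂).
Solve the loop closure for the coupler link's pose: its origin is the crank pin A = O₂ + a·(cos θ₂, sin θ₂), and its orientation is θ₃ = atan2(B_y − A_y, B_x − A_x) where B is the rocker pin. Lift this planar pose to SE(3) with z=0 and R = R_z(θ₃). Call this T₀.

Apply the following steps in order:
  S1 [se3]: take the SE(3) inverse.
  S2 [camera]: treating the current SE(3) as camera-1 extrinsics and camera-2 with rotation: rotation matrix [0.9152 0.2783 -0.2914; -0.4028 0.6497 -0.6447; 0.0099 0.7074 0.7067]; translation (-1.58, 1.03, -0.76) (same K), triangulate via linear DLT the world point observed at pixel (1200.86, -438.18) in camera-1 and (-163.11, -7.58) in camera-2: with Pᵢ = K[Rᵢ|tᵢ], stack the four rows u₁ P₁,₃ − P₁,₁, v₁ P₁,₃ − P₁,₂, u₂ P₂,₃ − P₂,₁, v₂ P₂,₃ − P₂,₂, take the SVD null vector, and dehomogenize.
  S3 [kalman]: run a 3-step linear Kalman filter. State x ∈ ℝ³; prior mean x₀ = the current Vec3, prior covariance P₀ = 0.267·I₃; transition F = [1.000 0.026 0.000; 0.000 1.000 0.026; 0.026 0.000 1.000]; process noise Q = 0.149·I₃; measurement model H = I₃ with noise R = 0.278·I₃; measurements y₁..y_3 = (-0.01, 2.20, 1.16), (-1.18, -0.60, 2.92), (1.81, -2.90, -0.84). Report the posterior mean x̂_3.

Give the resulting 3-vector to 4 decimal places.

source (fourbar_fk): coupler pose = R=[0.8526 -0.5226 0.0000; 0.5226 0.8526 0.0000; 0.0000 0.0000 1.0000], t=(-0.2298, 0.6929, 0.0000)
after S1 (invert_se3): R=[0.8526 0.5226 0.0000; -0.5226 0.8526 0.0000; 0.0000 0.0000 1.0000], t=(-0.1662, -0.7108, 0.0000)
after S2 (triangulate): (1.6428, 0.4451, 1.2568)
after S3 (kf_track): (0.7678, -1.2819, 0.5789)

result = (0.7678, -1.2819, 0.5789)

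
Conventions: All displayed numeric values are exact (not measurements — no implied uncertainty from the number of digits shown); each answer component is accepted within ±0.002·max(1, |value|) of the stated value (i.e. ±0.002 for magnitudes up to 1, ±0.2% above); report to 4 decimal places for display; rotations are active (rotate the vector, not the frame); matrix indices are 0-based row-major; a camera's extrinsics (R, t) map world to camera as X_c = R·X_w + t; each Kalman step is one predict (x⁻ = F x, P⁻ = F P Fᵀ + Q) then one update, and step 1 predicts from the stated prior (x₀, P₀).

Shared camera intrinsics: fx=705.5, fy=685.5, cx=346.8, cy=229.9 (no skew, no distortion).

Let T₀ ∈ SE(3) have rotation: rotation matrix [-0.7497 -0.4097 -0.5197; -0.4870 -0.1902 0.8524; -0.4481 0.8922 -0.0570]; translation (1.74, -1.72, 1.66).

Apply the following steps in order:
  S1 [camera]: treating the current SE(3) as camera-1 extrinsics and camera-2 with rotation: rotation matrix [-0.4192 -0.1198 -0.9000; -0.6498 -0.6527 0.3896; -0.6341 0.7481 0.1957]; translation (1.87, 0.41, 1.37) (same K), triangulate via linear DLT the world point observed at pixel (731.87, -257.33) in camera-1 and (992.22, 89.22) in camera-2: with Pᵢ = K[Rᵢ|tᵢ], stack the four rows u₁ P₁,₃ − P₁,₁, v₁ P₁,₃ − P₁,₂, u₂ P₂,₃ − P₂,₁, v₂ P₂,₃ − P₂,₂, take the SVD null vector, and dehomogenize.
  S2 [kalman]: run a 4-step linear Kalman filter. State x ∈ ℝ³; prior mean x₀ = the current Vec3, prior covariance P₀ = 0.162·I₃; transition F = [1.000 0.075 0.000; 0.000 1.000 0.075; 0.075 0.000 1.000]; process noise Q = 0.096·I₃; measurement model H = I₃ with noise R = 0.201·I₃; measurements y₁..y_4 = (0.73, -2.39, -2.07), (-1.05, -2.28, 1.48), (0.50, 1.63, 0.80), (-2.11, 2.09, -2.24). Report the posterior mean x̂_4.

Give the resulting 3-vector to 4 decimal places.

after S1 (triangulate): (-0.4790, 1.5616, -0.6638)
after S2 (kf_track): (-1.0404, 1.0212, -0.8900)

result = (-1.0404, 1.0212, -0.8900)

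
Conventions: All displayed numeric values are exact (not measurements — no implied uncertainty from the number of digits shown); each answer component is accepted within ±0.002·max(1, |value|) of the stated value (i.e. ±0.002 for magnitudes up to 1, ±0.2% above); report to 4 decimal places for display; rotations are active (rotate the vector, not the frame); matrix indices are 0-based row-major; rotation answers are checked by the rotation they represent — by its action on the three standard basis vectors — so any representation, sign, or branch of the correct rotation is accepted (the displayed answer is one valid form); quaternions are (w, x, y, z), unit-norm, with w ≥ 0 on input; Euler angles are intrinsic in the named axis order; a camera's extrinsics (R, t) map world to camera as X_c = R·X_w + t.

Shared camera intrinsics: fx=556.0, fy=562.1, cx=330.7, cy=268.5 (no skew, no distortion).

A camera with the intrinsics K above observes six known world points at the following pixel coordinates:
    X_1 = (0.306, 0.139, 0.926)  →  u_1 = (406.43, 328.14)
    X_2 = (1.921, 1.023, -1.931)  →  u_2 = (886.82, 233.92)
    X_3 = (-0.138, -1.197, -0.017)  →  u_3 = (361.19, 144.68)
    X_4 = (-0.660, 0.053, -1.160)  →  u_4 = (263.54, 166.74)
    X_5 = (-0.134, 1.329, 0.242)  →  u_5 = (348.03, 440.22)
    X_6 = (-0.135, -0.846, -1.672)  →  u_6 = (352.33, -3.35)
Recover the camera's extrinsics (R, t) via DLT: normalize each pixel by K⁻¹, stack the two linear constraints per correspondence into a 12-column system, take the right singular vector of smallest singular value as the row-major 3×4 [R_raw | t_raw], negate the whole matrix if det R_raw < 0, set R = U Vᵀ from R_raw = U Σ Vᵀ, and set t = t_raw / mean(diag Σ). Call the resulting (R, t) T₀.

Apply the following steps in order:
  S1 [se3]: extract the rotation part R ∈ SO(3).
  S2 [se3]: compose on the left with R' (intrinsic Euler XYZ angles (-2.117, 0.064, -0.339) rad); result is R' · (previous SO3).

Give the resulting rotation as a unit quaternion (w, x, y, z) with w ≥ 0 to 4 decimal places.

source (pnp_recover): camera pose = R=[0.9950 -0.0689 0.0728; 0.0221 0.8594 0.5109; -0.0977 -0.5067 0.8566], t=(0.3300, -0.0600, 4.3900)
after S1 (rot_of_se3): [0.9950 -0.0689 0.0728; 0.0221 0.8594 0.5109; -0.0977 -0.5067 0.8566]
after S2 (compose_so3): [0.9375 0.1879 0.2928; 0.0260 -0.8770 0.4797; 0.3470 -0.4421 -0.8271]

rotation (quat) = (0.2415, -0.9542, -0.0561, -0.1676)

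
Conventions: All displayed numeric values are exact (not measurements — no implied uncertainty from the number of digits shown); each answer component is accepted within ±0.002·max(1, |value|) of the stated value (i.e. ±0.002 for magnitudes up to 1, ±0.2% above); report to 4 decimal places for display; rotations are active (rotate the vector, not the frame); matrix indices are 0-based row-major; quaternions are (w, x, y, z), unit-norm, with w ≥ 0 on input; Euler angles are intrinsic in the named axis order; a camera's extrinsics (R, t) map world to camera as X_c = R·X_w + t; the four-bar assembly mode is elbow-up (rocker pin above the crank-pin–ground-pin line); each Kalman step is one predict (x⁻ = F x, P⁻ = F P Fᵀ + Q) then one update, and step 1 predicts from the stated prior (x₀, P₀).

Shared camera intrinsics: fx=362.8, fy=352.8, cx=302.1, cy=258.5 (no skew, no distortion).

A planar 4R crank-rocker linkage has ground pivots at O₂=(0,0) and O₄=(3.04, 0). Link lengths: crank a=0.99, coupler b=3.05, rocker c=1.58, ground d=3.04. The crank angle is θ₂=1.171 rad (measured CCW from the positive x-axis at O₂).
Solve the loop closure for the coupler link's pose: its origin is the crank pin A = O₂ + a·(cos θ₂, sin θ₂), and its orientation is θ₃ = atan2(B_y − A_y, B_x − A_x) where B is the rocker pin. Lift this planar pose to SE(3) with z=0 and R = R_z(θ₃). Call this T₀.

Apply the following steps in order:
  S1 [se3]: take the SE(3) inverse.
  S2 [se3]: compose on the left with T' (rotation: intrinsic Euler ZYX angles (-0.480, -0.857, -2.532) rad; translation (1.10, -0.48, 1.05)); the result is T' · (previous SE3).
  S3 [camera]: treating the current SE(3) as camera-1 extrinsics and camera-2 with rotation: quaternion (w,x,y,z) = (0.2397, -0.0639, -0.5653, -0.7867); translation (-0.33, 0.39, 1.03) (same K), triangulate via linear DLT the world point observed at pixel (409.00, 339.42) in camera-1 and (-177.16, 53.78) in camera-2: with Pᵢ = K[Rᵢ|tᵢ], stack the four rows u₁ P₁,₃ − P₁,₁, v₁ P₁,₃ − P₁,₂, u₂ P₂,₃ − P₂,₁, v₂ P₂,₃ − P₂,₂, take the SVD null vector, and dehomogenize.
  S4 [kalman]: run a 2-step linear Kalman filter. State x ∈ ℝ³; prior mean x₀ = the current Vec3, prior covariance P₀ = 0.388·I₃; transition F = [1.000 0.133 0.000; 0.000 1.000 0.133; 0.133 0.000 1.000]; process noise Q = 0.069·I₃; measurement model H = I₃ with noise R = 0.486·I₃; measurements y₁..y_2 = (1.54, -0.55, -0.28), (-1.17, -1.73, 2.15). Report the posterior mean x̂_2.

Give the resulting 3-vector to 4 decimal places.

source (fourbar_fk): coupler pose = R=[0.9782 -0.2077 0.0000; 0.2077 0.9782 0.0000; 0.0000 0.0000 1.0000], t=(0.3853, 0.9119, 0.0000)
after S1 (invert_se3): R=[0.9782 0.2077 0.0000; -0.2077 0.9782 0.0000; 0.0000 0.0000 1.0000], t=(-0.5663, -0.8120, 0.0000)
after S2 (compose_se3): R=[0.5670 0.1258 0.8141; -0.1032 -0.9697 0.2217; 0.8173 -0.2097 -0.5368], t=(0.7668, 0.4440, 0.9263)
after S3 (triangulate): (0.8694, -0.3004, -0.7417)
after S4 (kf_track): (0.2734, -0.9738, 0.5399)

result = (0.2734, -0.9738, 0.5399)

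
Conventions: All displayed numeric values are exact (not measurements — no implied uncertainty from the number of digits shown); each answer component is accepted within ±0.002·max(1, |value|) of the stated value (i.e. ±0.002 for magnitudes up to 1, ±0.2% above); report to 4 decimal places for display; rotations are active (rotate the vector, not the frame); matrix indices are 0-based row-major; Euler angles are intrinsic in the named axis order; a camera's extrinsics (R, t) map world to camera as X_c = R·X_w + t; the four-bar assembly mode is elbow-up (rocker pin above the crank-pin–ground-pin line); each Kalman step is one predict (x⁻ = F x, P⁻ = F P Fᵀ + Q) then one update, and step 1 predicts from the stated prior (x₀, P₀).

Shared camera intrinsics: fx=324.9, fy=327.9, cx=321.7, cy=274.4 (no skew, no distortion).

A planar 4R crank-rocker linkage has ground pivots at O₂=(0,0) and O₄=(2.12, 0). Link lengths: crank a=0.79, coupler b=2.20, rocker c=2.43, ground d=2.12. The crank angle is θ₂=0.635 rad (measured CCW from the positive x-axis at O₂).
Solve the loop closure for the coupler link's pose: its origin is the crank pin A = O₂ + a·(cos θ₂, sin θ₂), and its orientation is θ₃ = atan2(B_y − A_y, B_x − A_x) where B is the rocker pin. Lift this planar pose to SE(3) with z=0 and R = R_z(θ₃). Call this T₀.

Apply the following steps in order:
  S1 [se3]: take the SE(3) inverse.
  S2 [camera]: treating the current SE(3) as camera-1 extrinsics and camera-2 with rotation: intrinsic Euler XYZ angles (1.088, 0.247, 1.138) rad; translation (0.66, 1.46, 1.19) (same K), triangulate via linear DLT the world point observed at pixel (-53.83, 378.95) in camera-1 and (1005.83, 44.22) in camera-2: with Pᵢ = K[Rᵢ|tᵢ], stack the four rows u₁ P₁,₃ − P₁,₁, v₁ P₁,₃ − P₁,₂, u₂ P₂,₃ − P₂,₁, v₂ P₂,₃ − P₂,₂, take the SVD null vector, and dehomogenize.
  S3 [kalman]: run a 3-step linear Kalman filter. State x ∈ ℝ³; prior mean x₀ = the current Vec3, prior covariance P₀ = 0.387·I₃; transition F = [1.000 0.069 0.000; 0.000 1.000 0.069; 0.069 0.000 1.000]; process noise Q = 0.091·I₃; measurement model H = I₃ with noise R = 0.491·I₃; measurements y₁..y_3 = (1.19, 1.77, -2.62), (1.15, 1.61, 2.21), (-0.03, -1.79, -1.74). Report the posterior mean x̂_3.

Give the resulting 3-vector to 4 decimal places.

result = (0.3039, -0.1201, -0.2170)

source (fourbar_fk): coupler pose = R=[0.4841 -0.8750 0.0000; 0.8750 0.4841 0.0000; 0.0000 0.0000 1.0000], t=(0.6360, 0.4686, 0.0000)
after S1 (invert_se3): R=[0.4841 0.8750 0.0000; -0.8750 0.4841 -0.0000; 0.0000 0.0000 1.0000], t=(-0.7179, 0.3296, 0.0000)
after S2 (triangulate): (-0.8987, -1.0999, 1.8302)
after S3 (kf_track): (0.3039, -0.1201, -0.2170)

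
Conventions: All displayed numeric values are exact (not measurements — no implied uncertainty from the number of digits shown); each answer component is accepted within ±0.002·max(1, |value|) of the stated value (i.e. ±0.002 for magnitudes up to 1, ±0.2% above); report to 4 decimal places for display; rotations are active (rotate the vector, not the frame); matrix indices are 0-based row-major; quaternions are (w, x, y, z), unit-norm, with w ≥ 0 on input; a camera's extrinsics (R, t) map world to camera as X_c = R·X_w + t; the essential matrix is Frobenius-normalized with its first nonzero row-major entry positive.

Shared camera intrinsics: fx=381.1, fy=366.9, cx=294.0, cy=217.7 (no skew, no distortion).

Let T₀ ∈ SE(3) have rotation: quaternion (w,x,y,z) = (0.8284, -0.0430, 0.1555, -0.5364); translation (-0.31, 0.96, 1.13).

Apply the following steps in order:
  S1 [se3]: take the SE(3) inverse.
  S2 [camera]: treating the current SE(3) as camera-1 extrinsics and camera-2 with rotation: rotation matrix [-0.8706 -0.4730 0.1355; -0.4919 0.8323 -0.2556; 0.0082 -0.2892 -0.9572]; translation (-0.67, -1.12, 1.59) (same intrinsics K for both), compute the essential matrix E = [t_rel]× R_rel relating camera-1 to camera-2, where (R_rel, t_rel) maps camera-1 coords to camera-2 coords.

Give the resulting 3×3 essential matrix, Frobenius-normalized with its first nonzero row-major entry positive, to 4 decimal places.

matrix = [0.0099 0.0386 -0.4147; -0.2796 0.1200 0.5181; -0.5301 0.3592 -0.2354]

after S1 (invert_se3): R=[0.3762 -0.9021 -0.2115; 0.8753 0.4209 -0.2381; 0.3038 -0.0956 0.9479], t=(1.2216, 0.1363, -0.8853)
after S2 (essential): [0.0099 0.0386 -0.4147; -0.2796 0.1200 0.5181; -0.5301 0.3592 -0.2354]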